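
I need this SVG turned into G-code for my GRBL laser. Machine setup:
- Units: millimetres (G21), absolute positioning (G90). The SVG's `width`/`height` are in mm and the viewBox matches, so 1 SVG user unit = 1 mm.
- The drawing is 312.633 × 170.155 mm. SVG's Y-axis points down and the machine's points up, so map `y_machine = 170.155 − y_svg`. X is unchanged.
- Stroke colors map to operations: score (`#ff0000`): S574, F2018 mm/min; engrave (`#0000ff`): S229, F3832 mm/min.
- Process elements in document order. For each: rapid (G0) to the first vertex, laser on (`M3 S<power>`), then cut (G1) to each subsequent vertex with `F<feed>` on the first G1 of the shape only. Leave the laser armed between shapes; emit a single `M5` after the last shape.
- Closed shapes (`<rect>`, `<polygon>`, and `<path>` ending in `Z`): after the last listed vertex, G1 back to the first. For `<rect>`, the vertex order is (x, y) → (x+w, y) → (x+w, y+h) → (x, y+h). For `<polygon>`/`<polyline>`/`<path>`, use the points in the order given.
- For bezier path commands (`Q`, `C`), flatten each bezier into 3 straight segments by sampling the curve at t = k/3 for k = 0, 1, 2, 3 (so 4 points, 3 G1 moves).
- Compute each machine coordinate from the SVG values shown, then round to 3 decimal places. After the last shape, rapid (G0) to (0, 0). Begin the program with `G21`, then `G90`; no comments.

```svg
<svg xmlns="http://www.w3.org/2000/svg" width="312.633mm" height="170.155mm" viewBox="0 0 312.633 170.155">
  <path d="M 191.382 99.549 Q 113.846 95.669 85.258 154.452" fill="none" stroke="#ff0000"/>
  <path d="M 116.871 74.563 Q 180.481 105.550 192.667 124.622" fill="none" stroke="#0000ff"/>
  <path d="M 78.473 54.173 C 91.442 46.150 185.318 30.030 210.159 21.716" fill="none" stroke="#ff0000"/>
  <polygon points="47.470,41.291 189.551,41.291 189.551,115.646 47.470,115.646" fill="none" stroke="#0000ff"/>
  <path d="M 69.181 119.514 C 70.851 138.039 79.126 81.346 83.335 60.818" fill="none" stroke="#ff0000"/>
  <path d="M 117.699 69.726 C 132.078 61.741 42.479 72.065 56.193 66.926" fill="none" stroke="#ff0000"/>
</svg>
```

G21
G90
G0 X191.382 Y70.606
M3 S574
G1 X145.130 Y66.230 F2018
G1 X109.755 Y47.929
G1 X85.258 Y15.703
G0 X116.871 Y95.592
M3 S229
G1 X153.564 Y76.258 F3832
G1 X178.829 Y59.572
G1 X192.667 Y45.533
G0 X78.473 Y115.982
M3 S574
G1 X112.858 Y126.115 F2018
G1 X167.860 Y138.112
G1 X210.159 Y148.439
G0 X47.470 Y128.864
M3 S229
G1 X189.551 Y128.864 F3832
G1 X189.551 Y54.509
G1 X47.470 Y54.509
G1 X47.470 Y128.864
G0 X69.181 Y50.641
M3 S574
G1 X72.657 Y53.063 F2018
G1 X78.166 Y80.879
G1 X83.335 Y109.337
G0 X117.699 Y100.429
M3 S574
G1 X105.096 Y103.562 F2018
G1 X69.239 Y101.994
G1 X56.193 Y103.229
M5
G0 X0.000 Y0.000

viewBox `0 0 312.633 170.155` with mm width/height → 1 unit = 1 mm. Flip: y_m = 170.155 − y_svg.

**Shape 1** — `<path>` quadratic bezier, stroke `#ff0000` → score (S574, F2018). Control points (SVG): P0=(191.382,99.549), P1=(113.846,95.669), P2=(85.258,154.452); sampled at t=k/3. Machine vertices: (191.382,70.606) → (145.130,66.230) → (109.755,47.929) → (85.258,15.703). Open path.

**Shape 2** — `<path>` quadratic bezier, stroke `#0000ff` → engrave (S229, F3832). Control points (SVG): P0=(116.871,74.563), P1=(180.481,105.550), P2=(192.667,124.622); sampled at t=k/3. Machine vertices: (116.871,95.592) → (153.564,76.258) → (178.829,59.572) → (192.667,45.533). Open path.

**Shape 3** — `<path>` cubic bezier, stroke `#ff0000` → score (S574, F2018). Control points (SVG): P0=(78.473,54.173), P1=(91.442,46.150), P2=(185.318,30.030), P3=(210.159,21.716); sampled at t=k/3. Machine vertices: (78.473,115.982) → (112.858,126.115) → (167.860,138.112) → (210.159,148.439). Open path.

**Shape 4** — `<polygon>` rectangle, stroke `#0000ff` → engrave (S229, F3832). Machine vertices: (47.470,128.864) → (189.551,128.864) → (189.551,54.509) → (47.470,54.509) → (47.470,128.864). Closed: final G1 returns to the first vertex.

**Shape 5** — `<path>` cubic bezier, stroke `#ff0000` → score (S574, F2018). Control points (SVG): P0=(69.181,119.514), P1=(70.851,138.039), P2=(79.126,81.346), P3=(83.335,60.818); sampled at t=k/3. Machine vertices: (69.181,50.641) → (72.657,53.063) → (78.166,80.879) → (83.335,109.337). Open path.

**Shape 6** — `<path>` cubic bezier, stroke `#ff0000` → score (S574, F2018). Control points (SVG): P0=(117.699,69.726), P1=(132.078,61.741), P2=(42.479,72.065), P3=(56.193,66.926); sampled at t=k/3. Machine vertices: (117.699,100.429) → (105.096,103.562) → (69.239,101.994) → (56.193,103.229). Open path.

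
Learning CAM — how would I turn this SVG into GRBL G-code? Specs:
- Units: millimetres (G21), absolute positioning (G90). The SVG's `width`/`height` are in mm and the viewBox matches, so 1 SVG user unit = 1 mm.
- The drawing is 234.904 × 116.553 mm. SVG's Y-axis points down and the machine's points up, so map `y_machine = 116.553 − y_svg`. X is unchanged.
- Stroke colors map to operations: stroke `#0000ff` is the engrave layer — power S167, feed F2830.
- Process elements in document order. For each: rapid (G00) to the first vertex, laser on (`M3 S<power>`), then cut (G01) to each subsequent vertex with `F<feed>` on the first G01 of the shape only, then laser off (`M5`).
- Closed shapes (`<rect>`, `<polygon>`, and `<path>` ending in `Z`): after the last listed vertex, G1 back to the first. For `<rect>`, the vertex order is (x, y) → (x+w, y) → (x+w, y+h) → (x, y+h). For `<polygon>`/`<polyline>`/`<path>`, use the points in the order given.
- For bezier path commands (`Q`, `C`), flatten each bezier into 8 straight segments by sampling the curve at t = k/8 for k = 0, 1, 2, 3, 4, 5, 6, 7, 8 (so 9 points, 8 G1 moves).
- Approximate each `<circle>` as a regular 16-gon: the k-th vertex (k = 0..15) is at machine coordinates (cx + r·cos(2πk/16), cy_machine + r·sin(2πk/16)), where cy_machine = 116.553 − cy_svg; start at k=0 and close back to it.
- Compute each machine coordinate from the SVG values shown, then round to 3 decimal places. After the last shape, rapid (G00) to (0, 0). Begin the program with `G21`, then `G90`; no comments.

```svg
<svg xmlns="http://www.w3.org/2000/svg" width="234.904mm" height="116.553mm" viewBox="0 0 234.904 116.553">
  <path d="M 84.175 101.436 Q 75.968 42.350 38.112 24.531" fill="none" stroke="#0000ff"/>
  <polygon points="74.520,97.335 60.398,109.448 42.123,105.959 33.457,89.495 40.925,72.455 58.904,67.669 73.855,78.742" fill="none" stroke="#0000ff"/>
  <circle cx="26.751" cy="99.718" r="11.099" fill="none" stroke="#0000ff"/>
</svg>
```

G21
G90
G00 X84.175 Y15.117
M3 S167
G01 X81.660 Y29.244 F2830
G01 X78.218 Y42.081
G01 X73.850 Y53.628
G01 X68.556 Y63.886
G01 X62.335 Y72.855
G01 X55.187 Y80.533
G01 X47.113 Y86.922
G01 X38.112 Y92.022
M5
G00 X74.520 Y19.218
M3 S167
G01 X60.398 Y7.105 F2830
G01 X42.123 Y10.594
G01 X33.457 Y27.058
G01 X40.925 Y44.098
G01 X58.904 Y48.884
G01 X73.855 Y37.811
G01 X74.520 Y19.218
M5
G00 X37.850 Y16.835
M3 S167
G01 X37.005 Y21.082 F2830
G01 X34.599 Y24.683
G01 X30.998 Y27.089
G01 X26.751 Y27.934
G01 X22.504 Y27.089
G01 X18.903 Y24.683
G01 X16.497 Y21.082
G01 X15.652 Y16.835
G01 X16.497 Y12.588
G01 X18.903 Y8.987
G01 X22.504 Y6.581
G01 X26.751 Y5.736
G01 X30.998 Y6.581
G01 X34.599 Y8.987
G01 X37.005 Y12.588
G01 X37.850 Y16.835
M5
G00 X0.000 Y0.000

viewBox `0 0 234.904 116.553` with mm width/height → 1 unit = 1 mm. Flip: y_m = 116.553 − y_svg.

**Shape 1** — `<path>` quadratic bezier, stroke `#0000ff` → engrave (S167, F2830). Control points (SVG): P0=(84.175,101.436), P1=(75.968,42.350), P2=(38.112,24.531); sampled at t=k/8. Machine vertices: (84.175,15.117) → (81.660,29.244) → (78.218,42.081) → (73.850,53.628) → (68.556,63.886) → (62.335,72.855) → (55.187,80.533) → (47.113,86.922) → (38.112,92.022). Open path.

**Shape 2** — `<polygon>` regular polygon, stroke `#0000ff` → engrave (S167, F2830). Machine vertices: (74.520,19.218) → (60.398,7.105) → (42.123,10.594) → (33.457,27.058) → (40.925,44.098) → (58.904,48.884) → (73.855,37.811) → (74.520,19.218). Closed: final G1 returns to the first vertex.

**Shape 3** — `<circle>` circle, stroke `#0000ff` → engrave (S167, F2830). Machine vertices: (37.850,16.835) → (37.005,21.082) → (34.599,24.683) → (30.998,27.089) → (26.751,27.934) → (22.504,27.089) → (18.903,24.683) → (16.497,21.082) → (15.652,16.835) → (16.497,12.588) → (18.903,8.987) → (22.504,6.581) → (26.751,5.736) → (30.998,6.581) → (34.599,8.987) → (37.005,12.588) → (37.850,16.835). Closed: final G1 returns to the first vertex.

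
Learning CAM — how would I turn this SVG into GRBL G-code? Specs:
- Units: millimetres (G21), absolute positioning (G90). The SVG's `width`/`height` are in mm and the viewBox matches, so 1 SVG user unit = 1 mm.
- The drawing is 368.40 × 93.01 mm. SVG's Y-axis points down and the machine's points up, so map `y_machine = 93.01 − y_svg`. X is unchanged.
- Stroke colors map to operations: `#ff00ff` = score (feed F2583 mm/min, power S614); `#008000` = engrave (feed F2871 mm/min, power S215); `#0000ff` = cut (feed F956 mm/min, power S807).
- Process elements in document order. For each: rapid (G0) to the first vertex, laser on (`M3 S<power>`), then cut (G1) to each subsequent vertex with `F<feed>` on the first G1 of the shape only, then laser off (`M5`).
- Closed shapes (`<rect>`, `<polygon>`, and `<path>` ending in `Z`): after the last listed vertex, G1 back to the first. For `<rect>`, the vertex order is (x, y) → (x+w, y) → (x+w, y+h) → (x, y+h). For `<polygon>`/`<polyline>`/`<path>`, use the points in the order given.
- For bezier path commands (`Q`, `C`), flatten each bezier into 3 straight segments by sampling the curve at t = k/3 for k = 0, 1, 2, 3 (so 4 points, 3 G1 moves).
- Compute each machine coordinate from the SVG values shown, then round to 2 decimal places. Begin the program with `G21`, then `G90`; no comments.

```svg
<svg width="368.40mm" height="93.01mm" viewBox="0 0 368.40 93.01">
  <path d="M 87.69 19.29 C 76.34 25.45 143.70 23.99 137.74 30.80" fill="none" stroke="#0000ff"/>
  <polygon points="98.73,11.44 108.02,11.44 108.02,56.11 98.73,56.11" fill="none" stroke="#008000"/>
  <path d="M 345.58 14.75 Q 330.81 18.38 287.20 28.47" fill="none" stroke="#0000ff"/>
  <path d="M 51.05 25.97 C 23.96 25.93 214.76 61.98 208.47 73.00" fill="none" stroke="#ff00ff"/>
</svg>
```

1 u = 1 mm; y_m = 93.01 − y.

[1] `<path>` cubic bezier, #0000ff→cut S807 F956: (87.69,73.72) → (96.95,69.51) → (124.89,66.85) → (137.74,62.21)

[2] `<polygon>` rectangle, #008000→engrave S215 F2871: (98.73,81.57) → (108.02,81.57) → (108.02,36.90) → (98.73,36.90) → (98.73,81.57) (closed)

[3] `<path>` quadratic bezier, #0000ff→cut S807 F956: (345.58,78.26) → (332.53,75.12) → (313.07,70.55) → (287.20,64.54)

[4] `<path>` cubic bezier, #ff00ff→score S614 F2583: (51.05,67.04) → (81.22,57.31) → (164.43,37.11) → (208.47,20.01)

G21
G90
G0 X87.69 Y73.72
M3 S807
G1 X96.95 Y69.51 F956
G1 X124.89 Y66.85
G1 X137.74 Y62.21
M5
G0 X98.73 Y81.57
M3 S215
G1 X108.02 Y81.57 F2871
G1 X108.02 Y36.90
G1 X98.73 Y36.90
G1 X98.73 Y81.57
M5
G0 X345.58 Y78.26
M3 S807
G1 X332.53 Y75.12 F956
G1 X313.07 Y70.55
G1 X287.20 Y64.54
M5
G0 X51.05 Y67.04
M3 S614
G1 X81.22 Y57.31 F2583
G1 X164.43 Y37.11
G1 X208.47 Y20.01
M5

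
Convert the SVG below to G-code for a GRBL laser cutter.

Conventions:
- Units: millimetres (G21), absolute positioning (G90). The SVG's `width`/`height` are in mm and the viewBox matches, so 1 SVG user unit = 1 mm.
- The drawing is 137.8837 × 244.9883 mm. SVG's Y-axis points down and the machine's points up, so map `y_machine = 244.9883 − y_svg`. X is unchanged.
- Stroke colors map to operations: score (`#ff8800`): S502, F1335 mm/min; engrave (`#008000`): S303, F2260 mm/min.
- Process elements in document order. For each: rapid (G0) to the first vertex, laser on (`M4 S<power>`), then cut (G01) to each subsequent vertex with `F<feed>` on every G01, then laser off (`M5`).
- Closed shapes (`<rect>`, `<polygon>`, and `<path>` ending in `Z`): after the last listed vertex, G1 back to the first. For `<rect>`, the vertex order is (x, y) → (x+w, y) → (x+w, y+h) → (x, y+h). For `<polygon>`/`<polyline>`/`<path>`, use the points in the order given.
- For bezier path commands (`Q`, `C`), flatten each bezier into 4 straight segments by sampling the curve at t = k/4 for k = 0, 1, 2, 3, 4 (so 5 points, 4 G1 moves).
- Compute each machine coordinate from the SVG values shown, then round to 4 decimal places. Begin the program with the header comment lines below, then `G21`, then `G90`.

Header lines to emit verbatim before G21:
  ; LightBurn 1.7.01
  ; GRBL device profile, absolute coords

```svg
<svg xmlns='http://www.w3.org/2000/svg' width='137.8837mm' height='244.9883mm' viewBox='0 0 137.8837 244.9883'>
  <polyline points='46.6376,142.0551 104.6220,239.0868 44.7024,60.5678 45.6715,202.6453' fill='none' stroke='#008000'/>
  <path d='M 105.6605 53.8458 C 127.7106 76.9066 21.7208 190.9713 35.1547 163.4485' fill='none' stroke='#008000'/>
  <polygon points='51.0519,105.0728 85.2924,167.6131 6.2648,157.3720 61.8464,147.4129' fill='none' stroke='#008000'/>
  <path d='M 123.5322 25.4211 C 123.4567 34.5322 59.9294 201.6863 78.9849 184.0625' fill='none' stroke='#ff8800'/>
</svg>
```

viewBox `0 0 137.8837 244.9883` with mm width/height → 1 unit = 1 mm. Flip: y_m = 244.9883 − y_svg.

**Shape 1** — `<polyline>` open polyline, stroke `#008000` → engrave (S303, F2260). Machine vertices: (46.6376,102.9332) → (104.6220,5.9015) → (44.7024,184.4205) → (45.6715,42.3430). Open path.

**Shape 2** — `<path>` cubic bezier, stroke `#008000` → engrave (S303, F2260). Control points (SVG): P0=(105.6605,53.8458), P1=(127.7106,76.9066), P2=(21.7208,190.9713), P3=(35.1547,163.4485); sampled at t=k/4. Machine vertices: (105.6605,191.1425) → (102.0572,160.4179) → (73.6387,117.3723) → (43.6046,83.8111) → (35.1547,81.5398). Open path.

**Shape 3** — `<polygon>` closed polygon, stroke `#008000` → engrave (S303, F2260). Machine vertices: (51.0519,139.9155) → (85.2924,77.3752) → (6.2648,87.6163) → (61.8464,97.5754) → (51.0519,139.9155). Closed: final G1 returns to the first vertex.

**Shape 4** — `<path>` cubic bezier, stroke `#ff8800` → score (S502, F1335). Control points (SVG): P0=(123.5322,25.4211), P1=(123.4567,34.5322), P2=(59.9294,201.6863), P3=(78.9849,184.0625); sampled at t=k/4. Machine vertices: (123.5322,219.5672) → (113.8602,188.4574) → (94.0844,130.2209) → (77.8958,76.9972) → (78.9849,60.9258). Open path.

; LightBurn 1.7.01
; GRBL device profile, absolute coords
G21
G90
G0 X46.6376 Y102.9332
M4 S303
G01 X104.6220 Y5.9015 F2260
G01 X44.7024 Y184.4205 F2260
G01 X45.6715 Y42.3430 F2260
M5
G0 X105.6605 Y191.1425
M4 S303
G01 X102.0572 Y160.4179 F2260
G01 X73.6387 Y117.3723 F2260
G01 X43.6046 Y83.8111 F2260
G01 X35.1547 Y81.5398 F2260
M5
G0 X51.0519 Y139.9155
M4 S303
G01 X85.2924 Y77.3752 F2260
G01 X6.2648 Y87.6163 F2260
G01 X61.8464 Y97.5754 F2260
G01 X51.0519 Y139.9155 F2260
M5
G0 X123.5322 Y219.5672
M4 S502
G01 X113.8602 Y188.4574 F1335
G01 X94.0844 Y130.2209 F1335
G01 X77.8958 Y76.9972 F1335
G01 X78.9849 Y60.9258 F1335
M5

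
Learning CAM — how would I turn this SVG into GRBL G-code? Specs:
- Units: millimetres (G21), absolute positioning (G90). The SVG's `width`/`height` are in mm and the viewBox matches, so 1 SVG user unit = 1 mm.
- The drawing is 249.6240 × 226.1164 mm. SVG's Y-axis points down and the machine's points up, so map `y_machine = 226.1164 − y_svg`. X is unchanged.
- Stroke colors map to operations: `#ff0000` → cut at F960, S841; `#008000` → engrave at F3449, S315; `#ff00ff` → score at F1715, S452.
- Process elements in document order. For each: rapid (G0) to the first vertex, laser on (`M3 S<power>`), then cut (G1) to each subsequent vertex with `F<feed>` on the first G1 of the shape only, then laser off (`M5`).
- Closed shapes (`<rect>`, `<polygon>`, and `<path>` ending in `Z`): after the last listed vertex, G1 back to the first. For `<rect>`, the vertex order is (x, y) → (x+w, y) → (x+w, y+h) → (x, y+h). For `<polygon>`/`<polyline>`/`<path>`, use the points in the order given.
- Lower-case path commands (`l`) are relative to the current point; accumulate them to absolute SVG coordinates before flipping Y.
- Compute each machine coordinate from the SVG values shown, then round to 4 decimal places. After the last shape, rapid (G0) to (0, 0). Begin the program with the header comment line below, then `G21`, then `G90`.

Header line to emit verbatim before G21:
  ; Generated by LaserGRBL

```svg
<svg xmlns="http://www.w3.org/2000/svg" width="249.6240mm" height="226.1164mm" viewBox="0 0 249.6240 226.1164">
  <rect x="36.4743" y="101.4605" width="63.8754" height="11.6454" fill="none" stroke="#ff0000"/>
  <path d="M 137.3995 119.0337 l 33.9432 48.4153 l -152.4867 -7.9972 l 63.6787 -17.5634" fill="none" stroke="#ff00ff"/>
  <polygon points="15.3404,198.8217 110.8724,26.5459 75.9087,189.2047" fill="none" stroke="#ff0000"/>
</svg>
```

; Generated by LaserGRBL
G21
G90
G0 X36.4743 Y124.6559
M3 S841
G1 X100.3497 Y124.6559 F960
G1 X100.3497 Y113.0105
G1 X36.4743 Y113.0105
G1 X36.4743 Y124.6559
M5
G0 X137.3995 Y107.0827
M3 S452
G1 X171.3427 Y58.6674 F1715
G1 X18.8560 Y66.6646
G1 X82.5347 Y84.2280
M5
G0 X15.3404 Y27.2947
M3 S841
G1 X110.8724 Y199.5705 F960
G1 X75.9087 Y36.9117
G1 X15.3404 Y27.2947
M5
G0 X0.0000 Y0.0000

Since the viewBox matches the mm dimensions, user units are millimetres directly. The only transform is the Y-flip y_m = 226.1164 − y_svg.

Shape 1 is a rectangle drawn with `<rect>`. Its stroke #ff0000 means cut at S841, F960. After flipping Y the toolpath is (36.4743,124.6559) → (100.3497,124.6559) → (100.3497,113.0105) → (36.4743,113.0105) → (36.4743,124.6559), returning to the start.

Shape 2 is a open polyline drawn with `<path>`. Its stroke #ff00ff means score at S452, F1715. After flipping Y the toolpath is (137.3995,107.0827) → (171.3427,58.6674) → (18.8560,66.6646) → (82.5347,84.2280).

Shape 3 is a closed polygon drawn with `<polygon>`. Its stroke #ff0000 means cut at S841, F960. After flipping Y the toolpath is (15.3404,27.2947) → (110.8724,199.5705) → (75.9087,36.9117) → (15.3404,27.2947), returning to the start.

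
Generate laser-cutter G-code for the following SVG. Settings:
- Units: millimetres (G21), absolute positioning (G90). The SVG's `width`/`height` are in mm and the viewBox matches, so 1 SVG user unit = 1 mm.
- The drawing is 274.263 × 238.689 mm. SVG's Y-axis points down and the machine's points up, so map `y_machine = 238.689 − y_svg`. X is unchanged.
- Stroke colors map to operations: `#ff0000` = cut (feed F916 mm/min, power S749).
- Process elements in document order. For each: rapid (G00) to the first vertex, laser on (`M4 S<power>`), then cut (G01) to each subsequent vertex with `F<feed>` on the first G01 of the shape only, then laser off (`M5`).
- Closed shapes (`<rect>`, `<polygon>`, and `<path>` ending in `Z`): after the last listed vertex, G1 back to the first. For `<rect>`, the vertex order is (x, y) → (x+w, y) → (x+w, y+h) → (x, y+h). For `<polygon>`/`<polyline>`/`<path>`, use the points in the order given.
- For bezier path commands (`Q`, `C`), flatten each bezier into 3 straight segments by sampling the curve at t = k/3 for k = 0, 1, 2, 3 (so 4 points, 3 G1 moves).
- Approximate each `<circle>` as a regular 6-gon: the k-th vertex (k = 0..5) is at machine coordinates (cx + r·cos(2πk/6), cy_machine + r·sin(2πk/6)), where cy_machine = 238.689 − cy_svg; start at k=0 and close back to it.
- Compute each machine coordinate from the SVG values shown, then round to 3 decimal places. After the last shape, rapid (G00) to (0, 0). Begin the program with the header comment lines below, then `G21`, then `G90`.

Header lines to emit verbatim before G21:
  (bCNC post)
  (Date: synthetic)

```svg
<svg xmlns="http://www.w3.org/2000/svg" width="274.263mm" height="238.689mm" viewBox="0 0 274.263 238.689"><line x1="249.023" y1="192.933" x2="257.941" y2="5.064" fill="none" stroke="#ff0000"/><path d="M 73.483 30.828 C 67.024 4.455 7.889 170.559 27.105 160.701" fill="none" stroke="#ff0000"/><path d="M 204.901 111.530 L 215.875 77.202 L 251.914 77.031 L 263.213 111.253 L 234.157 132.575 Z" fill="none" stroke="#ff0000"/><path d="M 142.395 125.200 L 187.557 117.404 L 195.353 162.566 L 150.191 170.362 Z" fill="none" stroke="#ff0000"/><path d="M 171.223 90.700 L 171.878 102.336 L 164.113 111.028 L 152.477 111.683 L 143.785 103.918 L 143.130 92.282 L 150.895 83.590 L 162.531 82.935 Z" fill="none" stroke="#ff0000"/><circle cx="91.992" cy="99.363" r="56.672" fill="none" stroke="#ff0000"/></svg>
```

(bCNC post)
(Date: synthetic)
G21
G90
G00 X249.023 Y45.756
M4 S749
G01 X257.941 Y233.625 F916
M5
G00 X73.483 Y207.861
M4 S749
G01 X54.318 Y183.721 F916
G01 X29.153 Y113.138
G01 X27.105 Y77.988
M5
G00 X204.901 Y127.159
M4 S749
G01 X215.875 Y161.487 F916
G01 X251.914 Y161.658
G01 X263.213 Y127.436
G01 X234.157 Y106.114
G01 X204.901 Y127.159
M5
G00 X142.395 Y113.489
M4 S749
G01 X187.557 Y121.285 F916
G01 X195.353 Y76.123
G01 X150.191 Y68.327
G01 X142.395 Y113.489
M5
G00 X171.223 Y147.989
M4 S749
G01 X171.878 Y136.353 F916
G01 X164.113 Y127.661
G01 X152.477 Y127.006
G01 X143.785 Y134.771
G01 X143.130 Y146.407
G01 X150.895 Y155.099
G01 X162.531 Y155.754
G01 X171.223 Y147.989
M5
G00 X148.664 Y139.326
M4 S749
G01 X120.328 Y188.405 F916
G01 X63.656 Y188.405
G01 X35.320 Y139.326
G01 X63.656 Y90.247
G01 X120.328 Y90.247
G01 X148.664 Y139.326
M5
G00 X0.000 Y0.000

1 u = 1 mm; y_m = 238.689 − y.

[1] `<line>` line segment, #ff0000→cut S749 F916: (249.023,45.756) → (257.941,233.625)

[2] `<path>` cubic bezier, #ff0000→cut S749 F916: (73.483,207.861) → (54.318,183.721) → (29.153,113.138) → (27.105,77.988)

[3] `<path>` regular polygon, #ff0000→cut S749 F916: (204.901,127.159) → (215.875,161.487) → (251.914,161.658) → (263.213,127.436) → (234.157,106.114) → (204.901,127.159) (closed)

[4] `<path>` regular polygon, #ff0000→cut S749 F916: (142.395,113.489) → (187.557,121.285) → (195.353,76.123) → (150.191,68.327) → (142.395,113.489) (closed)

[5] `<path>` regular polygon, #ff0000→cut S749 F916: (171.223,147.989) → (171.878,136.353) → (164.113,127.661) → (152.477,127.006) → (143.785,134.771) → (143.130,146.407) → (150.895,155.099) → (162.531,155.754) → (171.223,147.989) (closed)

[6] `<circle>` circle, #ff0000→cut S749 F916: (148.664,139.326) → (120.328,188.405) → (63.656,188.405) → (35.320,139.326) → (63.656,90.247) → (120.328,90.247) → (148.664,139.326) (closed)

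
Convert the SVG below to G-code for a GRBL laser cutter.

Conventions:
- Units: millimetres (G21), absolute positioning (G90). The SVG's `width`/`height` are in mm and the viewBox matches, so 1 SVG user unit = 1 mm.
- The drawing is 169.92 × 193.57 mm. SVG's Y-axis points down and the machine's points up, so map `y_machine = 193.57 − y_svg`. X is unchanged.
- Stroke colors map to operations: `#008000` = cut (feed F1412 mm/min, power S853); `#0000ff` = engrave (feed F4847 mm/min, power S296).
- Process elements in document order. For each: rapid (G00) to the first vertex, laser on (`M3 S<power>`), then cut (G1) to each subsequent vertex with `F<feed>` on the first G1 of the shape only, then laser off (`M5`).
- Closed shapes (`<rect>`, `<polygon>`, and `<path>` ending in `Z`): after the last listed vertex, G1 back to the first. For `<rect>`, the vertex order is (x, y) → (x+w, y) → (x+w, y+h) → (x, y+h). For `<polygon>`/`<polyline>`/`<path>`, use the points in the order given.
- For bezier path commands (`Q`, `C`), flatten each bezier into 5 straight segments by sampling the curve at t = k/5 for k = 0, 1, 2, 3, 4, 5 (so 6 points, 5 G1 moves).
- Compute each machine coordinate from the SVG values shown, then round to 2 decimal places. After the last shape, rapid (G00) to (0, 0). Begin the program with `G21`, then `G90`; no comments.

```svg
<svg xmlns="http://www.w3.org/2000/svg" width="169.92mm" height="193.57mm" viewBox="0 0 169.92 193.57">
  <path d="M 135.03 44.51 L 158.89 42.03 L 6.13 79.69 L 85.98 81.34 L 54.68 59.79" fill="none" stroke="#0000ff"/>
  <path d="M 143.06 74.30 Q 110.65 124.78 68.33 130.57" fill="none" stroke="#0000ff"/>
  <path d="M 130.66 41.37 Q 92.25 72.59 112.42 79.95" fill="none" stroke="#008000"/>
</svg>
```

viewBox `0 0 169.92 193.57` with mm width/height → 1 unit = 1 mm. Flip: y_m = 193.57 − y_svg.

**Shape 1** — `<path>` open polyline, stroke `#0000ff` → engrave (S296, F4847). Machine vertices: (135.03,149.06) → (158.89,151.54) → (6.13,113.88) → (85.98,112.23) → (54.68,133.78). Open path.

**Shape 2** — `<path>` quadratic bezier, stroke `#0000ff` → engrave (S296, F4847). Control points (SVG): P0=(143.06,74.30), P1=(110.65,124.78), P2=(68.33,130.57); sampled at t=k/5. Machine vertices: (143.06,119.27) → (129.70,100.87) → (115.55,86.04) → (100.60,74.78) → (84.86,67.10) → (68.33,63.00). Open path.

**Shape 3** — `<path>` quadratic bezier, stroke `#008000` → cut (S853, F1412). Control points (SVG): P0=(130.66,41.37), P1=(92.25,72.59), P2=(112.42,79.95); sampled at t=k/5. Machine vertices: (130.66,152.20) → (117.64,140.67) → (109.30,131.04) → (105.66,123.33) → (106.70,117.52) → (112.42,113.62). Open path.

G21
G90
G00 X135.03 Y149.06
M3 S296
G1 X158.89 Y151.54 F4847
G1 X6.13 Y113.88
G1 X85.98 Y112.23
G1 X54.68 Y133.78
M5
G00 X143.06 Y119.27
M3 S296
G1 X129.70 Y100.87 F4847
G1 X115.55 Y86.04
G1 X100.60 Y74.78
G1 X84.86 Y67.10
G1 X68.33 Y63.00
M5
G00 X130.66 Y152.20
M3 S853
G1 X117.64 Y140.67 F1412
G1 X109.30 Y131.04
G1 X105.66 Y123.33
G1 X106.70 Y117.52
G1 X112.42 Y113.62
M5
G00 X0.00 Y0.00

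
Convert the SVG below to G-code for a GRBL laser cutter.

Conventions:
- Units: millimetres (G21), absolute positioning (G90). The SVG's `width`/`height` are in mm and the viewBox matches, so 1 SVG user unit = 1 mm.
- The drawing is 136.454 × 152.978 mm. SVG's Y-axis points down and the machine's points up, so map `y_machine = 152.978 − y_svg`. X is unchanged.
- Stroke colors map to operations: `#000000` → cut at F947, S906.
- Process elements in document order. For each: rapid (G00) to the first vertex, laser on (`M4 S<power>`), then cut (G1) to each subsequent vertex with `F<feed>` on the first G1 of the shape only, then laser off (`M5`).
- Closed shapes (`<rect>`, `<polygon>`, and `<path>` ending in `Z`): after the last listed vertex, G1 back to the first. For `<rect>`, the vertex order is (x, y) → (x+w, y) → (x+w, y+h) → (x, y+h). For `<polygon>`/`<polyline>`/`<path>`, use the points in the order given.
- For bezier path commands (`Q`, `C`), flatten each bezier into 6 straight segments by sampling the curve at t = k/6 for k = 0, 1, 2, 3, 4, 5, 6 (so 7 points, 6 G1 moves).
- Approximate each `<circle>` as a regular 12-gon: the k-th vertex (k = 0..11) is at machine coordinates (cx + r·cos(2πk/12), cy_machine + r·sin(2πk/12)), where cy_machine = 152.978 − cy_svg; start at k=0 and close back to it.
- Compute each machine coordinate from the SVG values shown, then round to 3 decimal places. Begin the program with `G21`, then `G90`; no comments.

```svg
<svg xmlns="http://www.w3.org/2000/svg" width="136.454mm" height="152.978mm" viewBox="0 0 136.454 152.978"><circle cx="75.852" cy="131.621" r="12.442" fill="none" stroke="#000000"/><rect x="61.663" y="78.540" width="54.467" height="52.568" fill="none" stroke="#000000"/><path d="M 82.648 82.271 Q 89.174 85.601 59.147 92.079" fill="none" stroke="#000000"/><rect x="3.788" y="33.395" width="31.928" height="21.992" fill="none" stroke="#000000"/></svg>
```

G21
G90
G00 X88.294 Y21.357
M4 S906
G1 X86.627 Y27.578 F947
G1 X82.073 Y32.132
G1 X75.852 Y33.799
G1 X69.631 Y32.132
G1 X65.077 Y27.578
G1 X63.410 Y21.357
G1 X65.077 Y15.136
G1 X69.631 Y10.582
G1 X75.852 Y8.915
G1 X82.073 Y10.582
G1 X86.627 Y15.136
G1 X88.294 Y21.357
M5
G00 X61.663 Y74.438
M4 S906
G1 X116.130 Y74.438 F947
G1 X116.130 Y21.870
G1 X61.663 Y21.870
G1 X61.663 Y74.438
M5
G00 X82.648 Y70.707
M4 S906
G1 X83.808 Y69.510 F947
G1 X82.937 Y68.137
G1 X80.036 Y66.590
G1 X75.104 Y64.868
G1 X68.141 Y62.971
G1 X59.147 Y60.899
M5
G00 X3.788 Y119.583
M4 S906
G1 X35.716 Y119.583 F947
G1 X35.716 Y97.591
G1 X3.788 Y97.591
G1 X3.788 Y119.583
M5

Since the viewBox matches the mm dimensions, user units are millimetres directly. The only transform is the Y-flip y_m = 152.978 − y_svg.

Shape 1 is a circle drawn with `<circle>`. Its stroke #000000 means cut at S906, F947. After flipping Y the toolpath is (88.294,21.357) → (86.627,27.578) → (82.073,32.132) → (75.852,33.799) → (69.631,32.132) → (65.077,27.578) → (63.410,21.357) → (65.077,15.136) → (69.631,10.582) → (75.852,8.915) → (82.073,10.582) → (86.627,15.136) → (88.294,21.357), returning to the start.

Shape 2 is a rectangle drawn with `<rect>`. Its stroke #000000 means cut at S906, F947. After flipping Y the toolpath is (61.663,74.438) → (116.130,74.438) → (116.130,21.870) → (61.663,21.870) → (61.663,74.438), returning to the start.

Shape 3 is a quadratic bezier drawn with `<path>`. Its stroke #000000 means cut at S906, F947. After flipping Y the toolpath is (82.648,70.707) → (83.808,69.510) → (82.937,68.137) → (80.036,66.590) → (75.104,64.868) → (68.141,62.971) → (59.147,60.899).

Shape 4 is a rectangle drawn with `<rect>`. Its stroke #000000 means cut at S906, F947. After flipping Y the toolpath is (3.788,119.583) → (35.716,119.583) → (35.716,97.591) → (3.788,97.591) → (3.788,119.583), returning to the start.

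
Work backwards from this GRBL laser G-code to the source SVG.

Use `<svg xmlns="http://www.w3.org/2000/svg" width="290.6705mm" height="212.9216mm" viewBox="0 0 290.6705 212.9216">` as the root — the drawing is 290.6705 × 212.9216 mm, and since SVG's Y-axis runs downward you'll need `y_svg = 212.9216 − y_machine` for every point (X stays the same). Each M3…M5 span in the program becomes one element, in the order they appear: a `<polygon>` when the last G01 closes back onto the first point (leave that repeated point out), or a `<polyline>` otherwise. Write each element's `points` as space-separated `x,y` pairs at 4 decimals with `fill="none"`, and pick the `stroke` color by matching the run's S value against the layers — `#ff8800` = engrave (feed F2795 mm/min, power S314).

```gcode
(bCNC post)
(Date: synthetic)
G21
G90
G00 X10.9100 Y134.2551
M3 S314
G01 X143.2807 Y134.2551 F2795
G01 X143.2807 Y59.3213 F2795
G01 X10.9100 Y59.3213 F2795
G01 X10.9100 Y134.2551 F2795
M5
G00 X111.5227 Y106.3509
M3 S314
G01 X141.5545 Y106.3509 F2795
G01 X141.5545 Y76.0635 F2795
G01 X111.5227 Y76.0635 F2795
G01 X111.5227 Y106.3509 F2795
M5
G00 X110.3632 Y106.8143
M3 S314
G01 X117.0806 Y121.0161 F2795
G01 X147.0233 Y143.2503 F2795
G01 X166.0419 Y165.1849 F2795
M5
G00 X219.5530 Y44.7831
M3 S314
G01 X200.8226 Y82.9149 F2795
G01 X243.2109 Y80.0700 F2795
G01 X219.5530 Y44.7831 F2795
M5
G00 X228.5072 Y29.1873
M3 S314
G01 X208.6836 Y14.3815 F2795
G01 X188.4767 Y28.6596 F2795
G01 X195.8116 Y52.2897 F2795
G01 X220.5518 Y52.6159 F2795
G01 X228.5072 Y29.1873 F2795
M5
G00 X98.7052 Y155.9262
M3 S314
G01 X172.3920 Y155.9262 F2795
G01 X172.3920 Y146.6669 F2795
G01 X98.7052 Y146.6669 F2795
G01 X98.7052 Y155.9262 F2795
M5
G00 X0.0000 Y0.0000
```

Machine Y-up, SVG Y-down with viewBox height 212.9216, so y_svg = 212.9216 − y_machine; X carries over. Every run uses S314, so all elements get stroke `#ff8800` (engrave).

Run 1: The run returns to its start, so emit a `<polygon>` with points (Y-flipped): 10.9100,78.6665 143.2807,78.6665 143.2807,153.6003 10.9100,153.6003.

Run 2: The run returns to its start, so emit a `<polygon>` with points (Y-flipped): 111.5227,106.5707 141.5545,106.5707 141.5545,136.8581 111.5227,136.8581.

Run 3: The run is open, so emit a `<polyline>` with points (Y-flipped): 110.3632,106.1073 117.0806,91.9055 147.0233,69.6713 166.0419,47.7367.

Run 4: The run returns to its start, so emit a `<polygon>` with points (Y-flipped): 219.5530,168.1385 200.8226,130.0067 243.2109,132.8516.

Run 5: The run returns to its start, so emit a `<polygon>` with points (Y-flipped): 228.5072,183.7343 208.6836,198.5401 188.4767,184.2620 195.8116,160.6319 220.5518,160.3057.

Run 6: The run returns to its start, so emit a `<polygon>` with points (Y-flipped): 98.7052,56.9954 172.3920,56.9954 172.3920,66.2547 98.7052,66.2547.

<svg xmlns="http://www.w3.org/2000/svg" width="290.6705mm" height="212.9216mm" viewBox="0 0 290.6705 212.9216">
  <polygon points="10.9100,78.6665 143.2807,78.6665 143.2807,153.6003 10.9100,153.6003" fill="none" stroke="#ff8800"/>
  <polygon points="111.5227,106.5707 141.5545,106.5707 141.5545,136.8581 111.5227,136.8581" fill="none" stroke="#ff8800"/>
  <polyline points="110.3632,106.1073 117.0806,91.9055 147.0233,69.6713 166.0419,47.7367" fill="none" stroke="#ff8800"/>
  <polygon points="219.5530,168.1385 200.8226,130.0067 243.2109,132.8516" fill="none" stroke="#ff8800"/>
  <polygon points="228.5072,183.7343 208.6836,198.5401 188.4767,184.2620 195.8116,160.6319 220.5518,160.3057" fill="none" stroke="#ff8800"/>
  <polygon points="98.7052,56.9954 172.3920,56.9954 172.3920,66.2547 98.7052,66.2547" fill="none" stroke="#ff8800"/>
</svg>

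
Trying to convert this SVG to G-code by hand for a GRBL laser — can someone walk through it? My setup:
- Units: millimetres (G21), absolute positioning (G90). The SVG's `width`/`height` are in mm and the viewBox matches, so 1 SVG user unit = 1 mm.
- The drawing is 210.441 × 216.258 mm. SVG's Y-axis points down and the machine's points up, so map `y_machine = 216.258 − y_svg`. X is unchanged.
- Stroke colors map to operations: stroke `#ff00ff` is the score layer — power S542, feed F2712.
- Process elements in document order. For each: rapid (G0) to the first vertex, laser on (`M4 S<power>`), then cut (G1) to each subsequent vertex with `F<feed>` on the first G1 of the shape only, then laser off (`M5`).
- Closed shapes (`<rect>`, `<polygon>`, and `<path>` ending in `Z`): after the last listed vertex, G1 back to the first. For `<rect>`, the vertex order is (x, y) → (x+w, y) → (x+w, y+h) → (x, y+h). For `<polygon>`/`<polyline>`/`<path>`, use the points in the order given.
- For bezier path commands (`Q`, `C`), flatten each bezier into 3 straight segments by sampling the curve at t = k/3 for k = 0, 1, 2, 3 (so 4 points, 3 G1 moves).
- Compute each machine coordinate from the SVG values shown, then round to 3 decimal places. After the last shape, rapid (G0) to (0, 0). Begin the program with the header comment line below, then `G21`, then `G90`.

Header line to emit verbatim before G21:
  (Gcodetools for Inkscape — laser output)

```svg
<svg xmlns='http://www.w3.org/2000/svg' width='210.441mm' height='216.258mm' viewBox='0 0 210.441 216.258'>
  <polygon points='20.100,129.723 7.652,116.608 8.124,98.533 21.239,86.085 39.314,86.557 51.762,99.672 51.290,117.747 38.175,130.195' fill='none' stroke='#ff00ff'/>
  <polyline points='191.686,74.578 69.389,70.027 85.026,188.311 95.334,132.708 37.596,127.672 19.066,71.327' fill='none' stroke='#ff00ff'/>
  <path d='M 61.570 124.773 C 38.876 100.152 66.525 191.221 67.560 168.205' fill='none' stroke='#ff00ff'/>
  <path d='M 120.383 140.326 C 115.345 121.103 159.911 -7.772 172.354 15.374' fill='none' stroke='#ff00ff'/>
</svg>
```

(Gcodetools for Inkscape — laser output)
G21
G90
G0 X20.100 Y86.535
M4 S542
G1 X7.652 Y99.650 F2712
G1 X8.124 Y117.725
G1 X21.239 Y130.173
G1 X39.314 Y129.701
G1 X51.762 Y116.586
G1 X51.290 Y98.511
G1 X38.175 Y86.063
G1 X20.100 Y86.535
M5
G0 X191.686 Y141.680
M4 S542
G1 X69.389 Y146.231 F2712
G1 X85.026 Y27.947
G1 X95.334 Y83.550
G1 X37.596 Y88.586
G1 X19.066 Y144.931
M5
G0 X61.570 Y91.485
M4 S542
G1 X52.807 Y86.053 F2712
G1 X60.504 Y54.555
G1 X67.560 Y48.053
M5
G0 X120.383 Y75.932
M4 S542
G1 X128.853 Y122.014 F2712
G1 X152.230 Y183.048
G1 X172.354 Y200.884
M5
G0 X0.000 Y0.000

viewBox `0 0 210.441 216.258` with mm width/height → 1 unit = 1 mm. Flip: y_m = 216.258 − y_svg.

**Shape 1** — `<polygon>` regular polygon, stroke `#ff00ff` → score (S542, F2712). Machine vertices: (20.100,86.535) → (7.652,99.650) → (8.124,117.725) → (21.239,130.173) → (39.314,129.701) → (51.762,116.586) → (51.290,98.511) → (38.175,86.063) → (20.100,86.535). Closed: final G1 returns to the first vertex.

**Shape 2** — `<polyline>` open polyline, stroke `#ff00ff` → score (S542, F2712). Machine vertices: (191.686,141.680) → (69.389,146.231) → (85.026,27.947) → (95.334,83.550) → (37.596,88.586) → (19.066,144.931). Open path.

**Shape 3** — `<path>` cubic bezier, stroke `#ff00ff` → score (S542, F2712). Control points (SVG): P0=(61.570,124.773), P1=(38.876,100.152), P2=(66.525,191.221), P3=(67.560,168.205); sampled at t=k/3. Machine vertices: (61.570,91.485) → (52.807,86.053) → (60.504,54.555) → (67.560,48.053). Open path.

**Shape 4** — `<path>` cubic bezier, stroke `#ff00ff` → score (S542, F2712). Control points (SVG): P0=(120.383,140.326), P1=(115.345,121.103), P2=(159.911,-7.772), P3=(172.354,15.374); sampled at t=k/3. Machine vertices: (120.383,75.932) → (128.853,122.014) → (152.230,183.048) → (172.354,200.884). Open path.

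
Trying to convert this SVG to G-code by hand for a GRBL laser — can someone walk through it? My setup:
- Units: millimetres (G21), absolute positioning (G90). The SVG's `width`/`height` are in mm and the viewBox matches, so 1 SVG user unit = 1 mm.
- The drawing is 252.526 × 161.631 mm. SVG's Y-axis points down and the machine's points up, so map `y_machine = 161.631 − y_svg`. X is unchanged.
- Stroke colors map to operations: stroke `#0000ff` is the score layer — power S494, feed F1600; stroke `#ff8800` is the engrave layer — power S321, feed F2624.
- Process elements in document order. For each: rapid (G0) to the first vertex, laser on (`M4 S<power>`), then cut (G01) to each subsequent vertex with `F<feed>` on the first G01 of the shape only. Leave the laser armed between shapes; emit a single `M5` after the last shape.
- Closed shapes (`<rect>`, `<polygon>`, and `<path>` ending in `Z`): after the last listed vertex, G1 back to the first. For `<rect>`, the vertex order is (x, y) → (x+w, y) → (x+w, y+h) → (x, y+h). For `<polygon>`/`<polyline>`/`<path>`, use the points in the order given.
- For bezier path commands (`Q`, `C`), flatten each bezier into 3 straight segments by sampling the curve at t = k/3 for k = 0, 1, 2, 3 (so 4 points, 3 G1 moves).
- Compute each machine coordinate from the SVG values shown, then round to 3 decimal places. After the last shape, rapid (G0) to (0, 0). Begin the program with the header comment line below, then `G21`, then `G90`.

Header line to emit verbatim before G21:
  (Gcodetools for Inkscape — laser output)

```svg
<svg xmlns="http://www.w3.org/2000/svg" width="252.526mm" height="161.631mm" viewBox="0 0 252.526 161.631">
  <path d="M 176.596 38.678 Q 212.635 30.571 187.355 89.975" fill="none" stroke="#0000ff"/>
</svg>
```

1 u = 1 mm; y_m = 161.631 − y.

[1] `<path>` quadratic bezier, #0000ff→score S494 F1600: (176.596,122.953) → (193.809,120.856) → (197.395,103.757) → (187.355,71.656)

(Gcodetools for Inkscape — laser output)
G21
G90
G0 X176.596 Y122.953
M4 S494
G01 X193.809 Y120.856 F1600
G01 X197.395 Y103.757
G01 X187.355 Y71.656
M5
G0 X0.000 Y0.000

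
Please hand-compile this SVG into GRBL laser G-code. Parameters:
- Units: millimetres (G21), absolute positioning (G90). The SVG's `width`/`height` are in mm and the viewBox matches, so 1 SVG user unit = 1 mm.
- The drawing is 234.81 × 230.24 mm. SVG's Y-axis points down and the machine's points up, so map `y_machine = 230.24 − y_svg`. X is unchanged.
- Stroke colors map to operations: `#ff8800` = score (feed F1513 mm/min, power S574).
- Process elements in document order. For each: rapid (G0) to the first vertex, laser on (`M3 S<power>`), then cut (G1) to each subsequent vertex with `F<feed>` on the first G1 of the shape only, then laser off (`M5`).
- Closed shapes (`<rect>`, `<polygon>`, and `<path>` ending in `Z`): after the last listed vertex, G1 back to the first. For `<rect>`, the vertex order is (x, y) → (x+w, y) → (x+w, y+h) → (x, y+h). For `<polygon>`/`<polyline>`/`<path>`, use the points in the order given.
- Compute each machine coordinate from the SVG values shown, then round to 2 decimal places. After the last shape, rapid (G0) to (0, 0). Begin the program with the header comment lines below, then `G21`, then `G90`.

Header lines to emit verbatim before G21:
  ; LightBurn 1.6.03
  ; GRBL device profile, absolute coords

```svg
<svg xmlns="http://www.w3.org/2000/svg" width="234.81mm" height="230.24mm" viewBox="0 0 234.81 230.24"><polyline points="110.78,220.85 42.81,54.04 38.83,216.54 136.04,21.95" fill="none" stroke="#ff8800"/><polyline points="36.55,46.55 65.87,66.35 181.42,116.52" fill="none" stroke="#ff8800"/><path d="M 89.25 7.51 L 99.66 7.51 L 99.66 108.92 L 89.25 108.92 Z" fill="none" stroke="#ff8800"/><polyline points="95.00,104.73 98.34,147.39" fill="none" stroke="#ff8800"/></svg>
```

1 u = 1 mm; y_m = 230.24 − y.

[1] `<polyline>` open polyline, #ff8800→score S574 F1513: (110.78,9.39) → (42.81,176.20) → (38.83,13.70) → (136.04,208.29)

[2] `<polyline>` open polyline, #ff8800→score S574 F1513: (36.55,183.69) → (65.87,163.89) → (181.42,113.72)

[3] `<path>` rectangle, #ff8800→score S574 F1513: (89.25,222.73) → (99.66,222.73) → (99.66,121.32) → (89.25,121.32) → (89.25,222.73) (closed)

[4] `<polyline>` line segment, #ff8800→score S574 F1513: (95.00,125.51) → (98.34,82.85)

; LightBurn 1.6.03
; GRBL device profile, absolute coords
G21
G90
G0 X110.78 Y9.39
M3 S574
G1 X42.81 Y176.20 F1513
G1 X38.83 Y13.70
G1 X136.04 Y208.29
M5
G0 X36.55 Y183.69
M3 S574
G1 X65.87 Y163.89 F1513
G1 X181.42 Y113.72
M5
G0 X89.25 Y222.73
M3 S574
G1 X99.66 Y222.73 F1513
G1 X99.66 Y121.32
G1 X89.25 Y121.32
G1 X89.25 Y222.73
M5
G0 X95.00 Y125.51
M3 S574
G1 X98.34 Y82.85 F1513
M5
G0 X0.00 Y0.00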